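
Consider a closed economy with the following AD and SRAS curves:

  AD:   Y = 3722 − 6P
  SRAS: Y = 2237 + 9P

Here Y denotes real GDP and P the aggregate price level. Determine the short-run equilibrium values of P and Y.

Set AD = SRAS: 3722 − 6P = 2237 + 9P, so 1485 = 15P and P = 99.
Then Y = 3722 − 6·99 = 3128.

P = 99, Y = 3128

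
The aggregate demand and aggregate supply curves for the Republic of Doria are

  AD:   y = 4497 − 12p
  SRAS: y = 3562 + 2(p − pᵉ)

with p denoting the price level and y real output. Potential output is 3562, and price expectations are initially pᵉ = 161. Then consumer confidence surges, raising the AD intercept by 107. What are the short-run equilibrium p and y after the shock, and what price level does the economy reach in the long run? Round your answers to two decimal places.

Short run: p = 97.43, y = 3434.86. Long run: p = 86.83.

AD shifts right: new AD is y = 4604 − 12p. With pᵉ = 161, SRAS is y = 3240 + 2p.
Short run: 4604 − 12p = 3240 + 2p gives 1364 = 14p, so p = 97.43 and y = 4604 − 12p = 3434.86.
y = 3434.86 is below potential 3562; expectations adjust and SRAS shifts right until y = 3562.
Long run: on the new AD curve, 3562 = 4604 − 12p gives p = 86.83.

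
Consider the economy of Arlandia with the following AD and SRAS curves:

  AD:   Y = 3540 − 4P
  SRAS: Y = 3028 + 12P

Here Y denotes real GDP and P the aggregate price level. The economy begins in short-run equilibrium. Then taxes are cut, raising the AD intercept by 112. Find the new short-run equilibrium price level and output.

This is a positive demand shock: AD shifts right.
New AD: Y = 3652 − 4P.
Set AD = SRAS: 3652 − 4P = 3028 + 12P, so 624 = 16P and P = 39.
Y = 3652 − 4·39 = 3496.

P = 39, Y = 3496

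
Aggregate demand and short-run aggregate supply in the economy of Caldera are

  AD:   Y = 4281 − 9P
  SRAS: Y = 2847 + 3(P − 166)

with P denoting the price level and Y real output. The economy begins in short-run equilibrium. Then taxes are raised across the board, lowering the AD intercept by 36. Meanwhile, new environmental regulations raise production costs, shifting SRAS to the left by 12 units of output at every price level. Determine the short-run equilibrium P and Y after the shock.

P = 159, Y = 2814

After both shocks: AD is Y = 4245 − 9P and SRAS is Y = 2337 + 3P.
Setting them equal: 1908 = 12P, so P = 159.
Y = 4245 − 9·159 = 2814.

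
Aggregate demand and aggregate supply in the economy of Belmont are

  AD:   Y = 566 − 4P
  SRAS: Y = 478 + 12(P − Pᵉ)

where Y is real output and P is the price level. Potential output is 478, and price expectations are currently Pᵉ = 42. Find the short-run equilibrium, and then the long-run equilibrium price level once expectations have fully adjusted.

Short run: with Pᵉ = 42, SRAS is Y = 12P − 26. Setting AD = SRAS gives 592 = 16P, so P = 37 and Y = 566 − 4·37 = 418.
Output 418 is below potential 478, so over time expected prices fall and SRAS shifts right until Y returns to 478.
Long run: Y = 478 on the AD curve gives 478 = 566 − 4P, so P = 22.

Short run: P = 37, Y = 418. Long run: P = 22.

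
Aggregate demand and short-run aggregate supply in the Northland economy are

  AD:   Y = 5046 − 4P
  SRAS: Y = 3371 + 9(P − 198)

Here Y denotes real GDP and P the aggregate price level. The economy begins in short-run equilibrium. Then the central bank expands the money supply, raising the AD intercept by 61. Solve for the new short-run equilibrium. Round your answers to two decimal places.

This is a positive demand shock: AD shifts right.
New AD: Y = 5107 − 4P.
SRAS can be written Y = 1589 + 9P.
Set AD = SRAS: 5107 − 4P = 1589 + 9P, so 3518 = 13P and P = 270.62.
Substituting into AD, Y = 4024.54.

P = 270.62, Y = 4024.54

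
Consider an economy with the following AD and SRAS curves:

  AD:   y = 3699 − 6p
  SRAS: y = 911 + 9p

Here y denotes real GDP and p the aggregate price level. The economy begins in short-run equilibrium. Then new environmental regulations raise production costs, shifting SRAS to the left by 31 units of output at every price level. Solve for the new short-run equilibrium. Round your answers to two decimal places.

This is a negative supply shock: SRAS shifts left.
New SRAS: y = 880 + 9p.
Set AD = SRAS: 3699 − 6p = 880 + 9p, so 2819 = 15p and p = 187.93.
Substituting into AD, y = 2571.40.

p = 187.93, y = 2571.40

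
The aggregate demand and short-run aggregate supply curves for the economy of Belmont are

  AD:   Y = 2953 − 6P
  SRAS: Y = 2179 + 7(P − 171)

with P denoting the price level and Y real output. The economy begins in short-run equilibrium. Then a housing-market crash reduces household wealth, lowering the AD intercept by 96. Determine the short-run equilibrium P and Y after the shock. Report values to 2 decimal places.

P = 144.23, Y = 1991.62

This is a negative demand shock: AD shifts left.
New AD: Y = 2857 − 6P.
SRAS can be written Y = 982 + 7P.
Set AD = SRAS: 2857 − 6P = 982 + 7P, so 1875 = 13P and P = 144.23.
Substituting into AD, Y = 1991.62.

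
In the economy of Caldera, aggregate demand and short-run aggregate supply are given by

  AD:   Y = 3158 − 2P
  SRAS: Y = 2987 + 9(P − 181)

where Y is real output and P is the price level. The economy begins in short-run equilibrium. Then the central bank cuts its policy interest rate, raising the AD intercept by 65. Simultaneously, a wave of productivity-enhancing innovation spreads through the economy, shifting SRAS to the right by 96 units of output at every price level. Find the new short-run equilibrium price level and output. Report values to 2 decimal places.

After both shocks: AD is Y = 3223 − 2P and SRAS is Y = 1454 + 9P.
Setting them equal: 1769 = 11P, so P = 160.82.
Substituting into AD, Y = 2901.36.

P = 160.82, Y = 2901.36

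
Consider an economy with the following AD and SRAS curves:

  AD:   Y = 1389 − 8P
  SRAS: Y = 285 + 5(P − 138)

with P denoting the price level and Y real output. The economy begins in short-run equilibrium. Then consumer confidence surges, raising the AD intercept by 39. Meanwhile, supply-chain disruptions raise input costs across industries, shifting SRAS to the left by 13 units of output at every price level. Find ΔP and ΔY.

After both shocks: AD is Y = 1428 − 8P and SRAS is Y = 5P − 418.
Setting them equal: 1846 = 13P, so P = 142.
Y = 1428 − 8·142 = 292.
Initially P = 138, Y = 285, so ΔP = +4 and ΔY = +7.

ΔP = +4, ΔY = +7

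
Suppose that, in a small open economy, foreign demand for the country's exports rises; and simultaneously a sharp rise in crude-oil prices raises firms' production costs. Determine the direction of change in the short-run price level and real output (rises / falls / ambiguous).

Price level: rises; output: ambiguous

The first event is a positive demand shock: AD shifts right, which by itself pushes P up and Y up.
The second is an adverse supply shock: SRAS shifts left, which by itself pushes P up and Y down.
Both shocks push P up, so P rises. The two shocks push Y in opposite directions, so the effect on Y is ambiguous.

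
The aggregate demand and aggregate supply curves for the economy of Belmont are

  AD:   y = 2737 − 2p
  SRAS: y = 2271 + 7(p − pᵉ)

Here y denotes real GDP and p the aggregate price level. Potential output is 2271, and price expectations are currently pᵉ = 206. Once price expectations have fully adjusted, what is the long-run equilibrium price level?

Short run: with pᵉ = 206, SRAS is y = 829 + 7p. Setting AD = SRAS gives 1908 = 9p, so p = 212 and y = 2737 − 2·212 = 2313.
Output 2313 is above potential 2271, so over time expected prices rise and SRAS shifts left until y returns to 2271.
Long run: y = 2271 on the AD curve gives 2271 = 2737 − 2p, so p = 233.

Long-run p = 233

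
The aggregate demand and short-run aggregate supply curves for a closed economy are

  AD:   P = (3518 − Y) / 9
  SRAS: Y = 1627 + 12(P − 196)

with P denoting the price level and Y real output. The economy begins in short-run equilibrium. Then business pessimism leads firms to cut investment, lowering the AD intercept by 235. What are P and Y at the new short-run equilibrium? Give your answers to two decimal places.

P = 190.86, Y = 1565.29

This is a negative demand shock: AD shifts left.
New AD: Y = 3283 − 9P.
SRAS can be written Y = 12P − 725.
Set AD = SRAS: 3283 − 9P = 12P − 725, so 4008 = 21P and P = 190.86.
Substituting into AD, Y = 1565.29.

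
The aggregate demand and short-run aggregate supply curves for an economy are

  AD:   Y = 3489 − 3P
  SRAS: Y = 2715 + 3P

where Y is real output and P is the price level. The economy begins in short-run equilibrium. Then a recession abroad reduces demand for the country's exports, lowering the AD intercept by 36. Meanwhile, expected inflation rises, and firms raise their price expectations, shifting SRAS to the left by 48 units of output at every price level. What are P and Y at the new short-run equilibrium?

P = 131, Y = 3060

After both shocks: AD is Y = 3453 − 3P and SRAS is Y = 2667 + 3P.
Setting them equal: 786 = 6P, so P = 131.
Y = 3453 − 3·131 = 3060.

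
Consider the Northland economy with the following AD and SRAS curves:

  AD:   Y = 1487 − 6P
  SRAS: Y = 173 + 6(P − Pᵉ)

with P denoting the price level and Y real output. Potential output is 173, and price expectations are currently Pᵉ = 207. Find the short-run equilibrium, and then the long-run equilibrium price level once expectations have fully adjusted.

Short run: with Pᵉ = 207, SRAS is Y = 6P − 1069. Setting AD = SRAS gives 2556 = 12P, so P = 213 and Y = 1487 − 6·213 = 209.
Output 209 is above potential 173, so over time expected prices rise and SRAS shifts left until Y returns to 173.
Long run: Y = 173 on the AD curve gives 173 = 1487 − 6P, so P = 219.

Short run: P = 213, Y = 209. Long run: P = 219.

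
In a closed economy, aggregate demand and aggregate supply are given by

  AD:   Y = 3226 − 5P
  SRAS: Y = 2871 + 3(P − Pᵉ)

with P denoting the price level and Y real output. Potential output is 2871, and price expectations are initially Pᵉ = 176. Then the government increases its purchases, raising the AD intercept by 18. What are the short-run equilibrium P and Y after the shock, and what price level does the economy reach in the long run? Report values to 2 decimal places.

AD shifts right: new AD is Y = 3244 − 5P. With Pᵉ = 176, SRAS is Y = 2343 + 3P.
Short run: 3244 − 5P = 2343 + 3P gives 901 = 8P, so P = 112.63 and Y = 3244 − 5P = 2680.88.
Y = 2680.88 is below potential 2871; expectations adjust and SRAS shifts right until Y = 2871.
Long run: on the new AD curve, 2871 = 3244 − 5P gives P = 74.60.

Short run: P = 112.63, Y = 2680.88. Long run: P = 74.60.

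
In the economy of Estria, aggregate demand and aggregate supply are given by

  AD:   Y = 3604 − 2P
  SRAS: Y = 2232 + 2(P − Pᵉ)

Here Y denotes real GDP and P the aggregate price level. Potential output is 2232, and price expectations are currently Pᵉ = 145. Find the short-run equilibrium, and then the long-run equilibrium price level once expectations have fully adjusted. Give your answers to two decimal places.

Short run: P = 415.50, Y = 2773.00. Long run: P = 686.00.

Short run: with Pᵉ = 145, SRAS is Y = 1942 + 2P. Setting AD = SRAS gives 1662 = 4P, so P = 415.50 and Y = 3604 − 2P = 2773.00.
Output 2773.00 is above potential 2232, so over time expected prices rise and SRAS shifts left until Y returns to 2232.
Long run: Y = 2232 on the AD curve gives 2232 = 3604 − 2P, so P = 686.00.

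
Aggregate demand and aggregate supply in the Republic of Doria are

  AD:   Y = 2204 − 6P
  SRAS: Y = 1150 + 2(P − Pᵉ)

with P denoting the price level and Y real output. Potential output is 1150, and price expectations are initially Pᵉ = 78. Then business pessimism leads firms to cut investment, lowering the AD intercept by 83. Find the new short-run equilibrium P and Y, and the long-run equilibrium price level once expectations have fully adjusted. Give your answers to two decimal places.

AD shifts left: new AD is Y = 2121 − 6P. With Pᵉ = 78, SRAS is Y = 994 + 2P.
Short run: 2121 − 6P = 994 + 2P gives 1127 = 8P, so P = 140.88 and Y = 2121 − 6P = 1275.75.
Y = 1275.75 is above potential 1150; expectations adjust and SRAS shifts left until Y = 1150.
Long run: on the new AD curve, 1150 = 2121 − 6P gives P = 161.83.

Short run: P = 140.88, Y = 1275.75. Long run: P = 161.83.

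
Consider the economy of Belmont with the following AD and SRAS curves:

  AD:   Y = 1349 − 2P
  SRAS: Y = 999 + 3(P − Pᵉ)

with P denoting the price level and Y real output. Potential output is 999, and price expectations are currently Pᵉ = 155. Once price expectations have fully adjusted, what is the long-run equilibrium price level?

Short run: with Pᵉ = 155, SRAS is Y = 534 + 3P. Setting AD = SRAS gives 815 = 5P, so P = 163 and Y = 1349 − 2·163 = 1023.
Output 1023 is above potential 999, so over time expected prices rise and SRAS shifts left until Y returns to 999.
Long run: Y = 999 on the AD curve gives 999 = 1349 − 2P, so P = 175.

Long-run P = 175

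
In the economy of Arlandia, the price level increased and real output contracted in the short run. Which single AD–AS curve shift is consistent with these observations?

P rose and Y fell. An AD shift moves P and Y in the same direction; an SRAS shift moves them in opposite directions.
Here P and Y moved in opposite directions, so the SRAS curve shifted.
Since Y fell, SRAS shifted left.

SRAS shifted left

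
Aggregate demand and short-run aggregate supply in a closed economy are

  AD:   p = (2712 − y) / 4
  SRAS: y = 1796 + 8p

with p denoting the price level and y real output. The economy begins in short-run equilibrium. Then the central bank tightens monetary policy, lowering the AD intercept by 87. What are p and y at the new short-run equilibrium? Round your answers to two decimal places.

This is a negative demand shock: AD shifts left.
New AD: y = 2625 − 4p.
Set AD = SRAS: 2625 − 4p = 1796 + 8p, so 829 = 12p and p = 69.08.
Substituting into AD, y = 2348.67.

p = 69.08, y = 2348.67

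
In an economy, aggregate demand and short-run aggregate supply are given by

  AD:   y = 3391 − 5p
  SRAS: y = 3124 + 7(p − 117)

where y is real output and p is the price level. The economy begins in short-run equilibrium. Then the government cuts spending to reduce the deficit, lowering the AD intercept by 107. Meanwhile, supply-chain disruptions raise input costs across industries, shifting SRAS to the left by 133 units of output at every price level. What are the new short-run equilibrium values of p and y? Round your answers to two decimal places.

After both shocks: AD is y = 3284 − 5p and SRAS is y = 2172 + 7p.
Setting them equal: 1112 = 12p, so p = 92.67.
Substituting into AD, y = 2820.67.

p = 92.67, y = 2820.67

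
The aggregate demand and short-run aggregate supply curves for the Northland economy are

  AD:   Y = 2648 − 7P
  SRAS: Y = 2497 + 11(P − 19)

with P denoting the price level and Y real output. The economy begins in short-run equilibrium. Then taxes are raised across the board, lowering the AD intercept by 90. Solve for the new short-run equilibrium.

This is a negative demand shock: AD shifts left.
New AD: Y = 2558 − 7P.
SRAS can be written Y = 2288 + 11P.
Set AD = SRAS: 2558 − 7P = 2288 + 11P, so 270 = 18P and P = 15.
Y = 2558 − 7·15 = 2453.

P = 15, Y = 2453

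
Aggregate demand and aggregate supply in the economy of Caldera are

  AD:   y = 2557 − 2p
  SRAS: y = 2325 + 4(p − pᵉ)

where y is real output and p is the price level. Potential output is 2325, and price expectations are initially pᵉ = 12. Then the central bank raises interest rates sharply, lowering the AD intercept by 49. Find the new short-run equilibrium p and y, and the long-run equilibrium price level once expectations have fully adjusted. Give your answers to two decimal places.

Short run: p = 38.50, y = 2431.00. Long run: p = 91.50.

AD shifts left: new AD is y = 2508 − 2p. With pᵉ = 12, SRAS is y = 2277 + 4p.
Short run: 2508 − 2p = 2277 + 4p gives 231 = 6p, so p = 38.50 and y = 2508 − 2p = 2431.00.
y = 2431.00 is above potential 2325; expectations adjust and SRAS shifts left until y = 2325.
Long run: on the new AD curve, 2325 = 2508 − 2p gives p = 91.50.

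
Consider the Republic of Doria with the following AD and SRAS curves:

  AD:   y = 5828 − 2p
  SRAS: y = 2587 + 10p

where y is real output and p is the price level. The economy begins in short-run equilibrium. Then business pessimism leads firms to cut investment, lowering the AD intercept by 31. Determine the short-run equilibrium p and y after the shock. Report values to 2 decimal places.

p = 267.50, y = 5262.00

This is a negative demand shock: AD shifts left.
New AD: y = 5797 − 2p.
Set AD = SRAS: 5797 − 2p = 2587 + 10p, so 3210 = 12p and p = 267.50.
Substituting into AD, y = 5262.00.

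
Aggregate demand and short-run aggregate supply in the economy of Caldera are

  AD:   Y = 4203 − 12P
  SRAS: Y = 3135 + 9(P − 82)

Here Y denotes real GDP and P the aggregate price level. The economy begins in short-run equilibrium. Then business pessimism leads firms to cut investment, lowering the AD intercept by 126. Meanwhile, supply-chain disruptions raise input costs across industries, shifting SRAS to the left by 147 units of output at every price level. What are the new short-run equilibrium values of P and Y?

P = 87, Y = 3033

After both shocks: AD is Y = 4077 − 12P and SRAS is Y = 2250 + 9P.
Setting them equal: 1827 = 21P, so P = 87.
Y = 4077 − 12·87 = 3033.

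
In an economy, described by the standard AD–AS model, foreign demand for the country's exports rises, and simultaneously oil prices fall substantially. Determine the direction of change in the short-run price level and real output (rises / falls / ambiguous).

The first event is a positive demand shock: AD shifts right, which by itself pushes P up and Y up.
The second is a favourable supply shock: SRAS shifts right, which by itself pushes P down and Y up.
The two shocks push P in opposite directions, so the effect on P is ambiguous. Both shocks push Y up, so Y rises.

Price level: ambiguous; output: rises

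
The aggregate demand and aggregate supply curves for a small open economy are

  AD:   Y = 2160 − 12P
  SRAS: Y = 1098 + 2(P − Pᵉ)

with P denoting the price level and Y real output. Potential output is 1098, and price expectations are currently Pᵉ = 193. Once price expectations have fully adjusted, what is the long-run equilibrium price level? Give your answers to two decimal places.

Short run: with Pᵉ = 193, SRAS is Y = 712 + 2P. Setting AD = SRAS gives 1448 = 14P, so P = 103.43 and Y = 2160 − 12P = 918.86.
Output 918.86 is below potential 1098, so over time expected prices fall and SRAS shifts right until Y returns to 1098.
Long run: Y = 1098 on the AD curve gives 1098 = 2160 − 12P, so P = 88.50.

Long-run P = 88.50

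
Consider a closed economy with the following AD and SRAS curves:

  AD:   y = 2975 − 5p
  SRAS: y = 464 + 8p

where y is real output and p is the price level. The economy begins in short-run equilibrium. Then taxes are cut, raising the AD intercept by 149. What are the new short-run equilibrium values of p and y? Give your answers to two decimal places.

This is a positive demand shock: AD shifts right.
New AD: y = 3124 − 5p.
Set AD = SRAS: 3124 − 5p = 464 + 8p, so 2660 = 13p and p = 204.62.
Substituting into AD, y = 2100.92.

p = 204.62, y = 2100.92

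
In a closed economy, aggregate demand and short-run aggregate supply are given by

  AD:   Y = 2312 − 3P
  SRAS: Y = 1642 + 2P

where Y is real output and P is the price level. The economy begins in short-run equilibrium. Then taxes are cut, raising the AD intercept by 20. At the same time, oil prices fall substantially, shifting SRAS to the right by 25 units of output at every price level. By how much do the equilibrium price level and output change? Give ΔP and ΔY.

ΔP = -1, ΔY = +23

After both shocks: AD is Y = 2332 − 3P and SRAS is Y = 1667 + 2P.
Setting them equal: 665 = 5P, so P = 133.
Y = 2332 − 3·133 = 1933.
Initially P = 134, Y = 1910, so ΔP = -1 and ΔY = +23.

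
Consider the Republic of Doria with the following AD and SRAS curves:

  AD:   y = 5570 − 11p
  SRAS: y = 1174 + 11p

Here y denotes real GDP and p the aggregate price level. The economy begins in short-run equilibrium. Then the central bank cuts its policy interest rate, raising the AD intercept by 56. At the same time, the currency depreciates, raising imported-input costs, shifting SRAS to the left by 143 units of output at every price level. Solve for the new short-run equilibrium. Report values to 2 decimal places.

p = 208.86, y = 3328.50

After both shocks: AD is y = 5626 − 11p and SRAS is y = 1031 + 11p.
Setting them equal: 4595 = 22p, so p = 208.86.
Substituting into AD, y = 3328.50.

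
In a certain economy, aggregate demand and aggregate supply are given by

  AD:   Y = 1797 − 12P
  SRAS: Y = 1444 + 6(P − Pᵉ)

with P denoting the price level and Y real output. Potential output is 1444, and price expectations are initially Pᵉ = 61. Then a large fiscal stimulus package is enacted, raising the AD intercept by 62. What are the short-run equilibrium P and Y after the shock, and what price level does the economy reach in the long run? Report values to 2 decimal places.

AD shifts right: new AD is Y = 1859 − 12P. With Pᵉ = 61, SRAS is Y = 1078 + 6P.
Short run: 1859 − 12P = 1078 + 6P gives 781 = 18P, so P = 43.39 and Y = 1859 − 12P = 1338.33.
Y = 1338.33 is below potential 1444; expectations adjust and SRAS shifts right until Y = 1444.
Long run: on the new AD curve, 1444 = 1859 − 12P gives P = 34.58.

Short run: P = 43.39, Y = 1338.33. Long run: P = 34.58.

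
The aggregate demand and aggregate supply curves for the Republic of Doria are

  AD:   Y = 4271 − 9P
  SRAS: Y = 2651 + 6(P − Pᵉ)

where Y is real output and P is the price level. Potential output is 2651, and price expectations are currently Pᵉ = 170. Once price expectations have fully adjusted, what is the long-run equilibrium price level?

Long-run P = 180

Short run: with Pᵉ = 170, SRAS is Y = 1631 + 6P. Setting AD = SRAS gives 2640 = 15P, so P = 176 and Y = 4271 − 9·176 = 2687.
Output 2687 is above potential 2651, so over time expected prices rise and SRAS shifts left until Y returns to 2651.
Long run: Y = 2651 on the AD curve gives 2651 = 4271 − 9P, so P = 180.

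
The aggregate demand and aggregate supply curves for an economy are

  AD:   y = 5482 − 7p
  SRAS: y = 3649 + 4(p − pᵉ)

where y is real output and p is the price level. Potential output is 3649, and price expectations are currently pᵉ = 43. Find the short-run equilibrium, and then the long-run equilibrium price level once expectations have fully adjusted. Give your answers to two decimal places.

Short run: p = 182.27, y = 4206.09. Long run: p = 261.86.

Short run: with pᵉ = 43, SRAS is y = 3477 + 4p. Setting AD = SRAS gives 2005 = 11p, so p = 182.27 and y = 5482 − 7p = 4206.09.
Output 4206.09 is above potential 3649, so over time expected prices rise and SRAS shifts left until y returns to 3649.
Long run: y = 3649 on the AD curve gives 3649 = 5482 − 7p, so p = 261.86.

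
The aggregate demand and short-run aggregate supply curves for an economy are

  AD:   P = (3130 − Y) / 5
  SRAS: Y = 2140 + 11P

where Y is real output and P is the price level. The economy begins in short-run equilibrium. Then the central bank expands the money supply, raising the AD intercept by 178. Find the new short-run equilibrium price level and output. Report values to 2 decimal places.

This is a positive demand shock: AD shifts right.
New AD: Y = 3308 − 5P.
Set AD = SRAS: 3308 − 5P = 2140 + 11P, so 1168 = 16P and P = 73.00.
Substituting into AD, Y = 2943.00.

P = 73.00, Y = 2943.00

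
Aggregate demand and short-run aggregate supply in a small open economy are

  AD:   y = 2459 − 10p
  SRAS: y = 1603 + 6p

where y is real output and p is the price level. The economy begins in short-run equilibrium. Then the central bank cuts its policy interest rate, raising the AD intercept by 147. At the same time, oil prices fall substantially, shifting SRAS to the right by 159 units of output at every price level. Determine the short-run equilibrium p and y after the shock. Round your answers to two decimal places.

p = 52.75, y = 2078.50

After both shocks: AD is y = 2606 − 10p and SRAS is y = 1762 + 6p.
Setting them equal: 844 = 16p, so p = 52.75.
Substituting into AD, y = 2078.50.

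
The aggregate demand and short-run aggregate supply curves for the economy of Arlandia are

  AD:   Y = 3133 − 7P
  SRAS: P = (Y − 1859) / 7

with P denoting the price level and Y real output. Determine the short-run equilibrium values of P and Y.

Rearrange SRAS to Y = 1859 + 7P.
Set AD = SRAS: 3133 − 7P = 1859 + 7P, so 1274 = 14P and P = 91.
Then Y = 3133 − 7·91 = 2496.

P = 91, Y = 2496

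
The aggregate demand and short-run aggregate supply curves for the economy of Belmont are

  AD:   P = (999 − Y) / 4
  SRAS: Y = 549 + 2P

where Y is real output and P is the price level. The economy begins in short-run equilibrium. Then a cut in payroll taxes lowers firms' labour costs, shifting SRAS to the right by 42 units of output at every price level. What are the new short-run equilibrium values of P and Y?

P = 68, Y = 727

This is a positive supply shock: SRAS shifts right.
New SRAS: Y = 591 + 2P.
Set AD = SRAS: 999 − 4P = 591 + 2P, so 408 = 6P and P = 68.
Y = 999 − 4·68 = 727.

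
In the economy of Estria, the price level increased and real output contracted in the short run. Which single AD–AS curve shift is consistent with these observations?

SRAS shifted left

P rose and Y fell. An AD shift moves P and Y in the same direction; an SRAS shift moves them in opposite directions.
Here P and Y moved in opposite directions, so the SRAS curve shifted.
Since Y fell, SRAS shifted left.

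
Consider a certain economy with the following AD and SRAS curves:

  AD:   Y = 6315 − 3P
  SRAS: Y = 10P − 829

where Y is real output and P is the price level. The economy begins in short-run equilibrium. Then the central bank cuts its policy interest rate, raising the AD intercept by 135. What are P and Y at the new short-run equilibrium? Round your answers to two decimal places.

P = 559.92, Y = 4770.23

This is a positive demand shock: AD shifts right.
New AD: Y = 6450 − 3P.
Set AD = SRAS: 6450 − 3P = 10P − 829, so 7279 = 13P and P = 559.92.
Substituting into AD, Y = 4770.23.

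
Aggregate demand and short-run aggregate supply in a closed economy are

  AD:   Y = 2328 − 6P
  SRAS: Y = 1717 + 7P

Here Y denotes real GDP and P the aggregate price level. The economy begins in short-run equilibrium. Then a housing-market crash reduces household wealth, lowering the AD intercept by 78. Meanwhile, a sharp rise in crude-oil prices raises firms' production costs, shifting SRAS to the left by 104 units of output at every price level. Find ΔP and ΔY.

ΔP = +2, ΔY = -90

After both shocks: AD is Y = 2250 − 6P and SRAS is Y = 1613 + 7P.
Setting them equal: 637 = 13P, so P = 49.
Y = 2250 − 6·49 = 1956.
Initially P = 47, Y = 2046, so ΔP = +2 and ΔY = -90.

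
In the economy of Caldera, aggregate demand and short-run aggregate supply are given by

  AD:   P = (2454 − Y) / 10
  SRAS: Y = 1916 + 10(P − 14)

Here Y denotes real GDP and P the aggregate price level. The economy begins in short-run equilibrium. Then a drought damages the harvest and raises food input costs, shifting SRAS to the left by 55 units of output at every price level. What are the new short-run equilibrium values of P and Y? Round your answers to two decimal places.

P = 36.65, Y = 2087.50

This is a negative supply shock: SRAS shifts left.
New SRAS: Y = 1721 + 10P.
Set AD = SRAS: 2454 − 10P = 1721 + 10P, so 733 = 20P and P = 36.65.
Substituting into AD, Y = 2087.50.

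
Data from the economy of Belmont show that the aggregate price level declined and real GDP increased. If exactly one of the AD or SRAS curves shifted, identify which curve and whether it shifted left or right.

SRAS shifted right

P fell and Y rose. An AD shift moves P and Y in the same direction; an SRAS shift moves them in opposite directions.
Here P and Y moved in opposite directions, so the SRAS curve shifted.
Since Y rose, SRAS shifted right.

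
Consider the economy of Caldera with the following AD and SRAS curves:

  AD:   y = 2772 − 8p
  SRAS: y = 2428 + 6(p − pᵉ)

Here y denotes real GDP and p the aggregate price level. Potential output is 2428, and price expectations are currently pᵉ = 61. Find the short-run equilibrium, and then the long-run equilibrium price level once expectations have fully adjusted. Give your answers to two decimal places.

Short run: with pᵉ = 61, SRAS is y = 2062 + 6p. Setting AD = SRAS gives 710 = 14p, so p = 50.71 and y = 2772 − 8p = 2366.29.
Output 2366.29 is below potential 2428, so over time expected prices fall and SRAS shifts right until y returns to 2428.
Long run: y = 2428 on the AD curve gives 2428 = 2772 − 8p, so p = 43.00.

Short run: p = 50.71, y = 2366.29. Long run: p = 43.00.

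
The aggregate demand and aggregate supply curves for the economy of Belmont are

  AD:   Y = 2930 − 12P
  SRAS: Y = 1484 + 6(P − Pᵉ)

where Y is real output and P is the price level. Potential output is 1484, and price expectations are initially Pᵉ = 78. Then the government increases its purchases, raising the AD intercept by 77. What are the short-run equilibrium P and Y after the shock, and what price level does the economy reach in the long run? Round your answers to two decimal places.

AD shifts right: new AD is Y = 3007 − 12P. With Pᵉ = 78, SRAS is Y = 1016 + 6P.
Short run: 3007 − 12P = 1016 + 6P gives 1991 = 18P, so P = 110.61 and Y = 3007 − 12P = 1679.67.
Y = 1679.67 is above potential 1484; expectations adjust and SRAS shifts left until Y = 1484.
Long run: on the new AD curve, 1484 = 3007 − 12P gives P = 126.92.

Short run: P = 110.61, Y = 1679.67. Long run: P = 126.92.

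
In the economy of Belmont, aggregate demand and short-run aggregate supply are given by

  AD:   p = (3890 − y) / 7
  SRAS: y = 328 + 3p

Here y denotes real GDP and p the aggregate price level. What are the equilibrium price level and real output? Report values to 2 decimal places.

Rearrange AD to y = 3890 − 7p.
Set AD = SRAS: 3890 − 7p = 328 + 3p, so 3562 = 10p and p = 356.20.
Substituting into AD, y = 3890 − 7p = 1396.60.

p = 356.20, y = 1396.60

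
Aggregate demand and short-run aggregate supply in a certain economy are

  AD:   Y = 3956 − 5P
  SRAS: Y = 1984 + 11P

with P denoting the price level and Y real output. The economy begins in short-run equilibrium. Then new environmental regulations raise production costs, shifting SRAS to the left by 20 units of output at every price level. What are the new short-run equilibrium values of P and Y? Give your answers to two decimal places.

This is a negative supply shock: SRAS shifts left.
New SRAS: Y = 1964 + 11P.
Set AD = SRAS: 3956 − 5P = 1964 + 11P, so 1992 = 16P and P = 124.50.
Substituting into AD, Y = 3333.50.

P = 124.50, Y = 3333.50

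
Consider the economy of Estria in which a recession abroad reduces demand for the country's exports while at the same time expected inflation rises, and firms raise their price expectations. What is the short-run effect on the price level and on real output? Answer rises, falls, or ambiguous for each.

The first event is a negative demand shock: AD shifts left, which by itself pushes P down and Y down.
The second is an adverse supply shock: SRAS shifts left, which by itself pushes P up and Y down.
The two shocks push P in opposite directions, so the effect on P is ambiguous. Both shocks push Y down, so Y falls.

Price level: ambiguous; output: falls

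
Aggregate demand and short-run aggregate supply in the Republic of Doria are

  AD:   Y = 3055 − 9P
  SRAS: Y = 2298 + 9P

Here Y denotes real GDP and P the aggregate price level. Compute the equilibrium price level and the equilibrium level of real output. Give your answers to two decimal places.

P = 42.06, Y = 2676.50

Set AD = SRAS: 3055 − 9P = 2298 + 9P, so 757 = 18P and P = 42.06.
Substituting into AD, Y = 3055 − 9P = 2676.50.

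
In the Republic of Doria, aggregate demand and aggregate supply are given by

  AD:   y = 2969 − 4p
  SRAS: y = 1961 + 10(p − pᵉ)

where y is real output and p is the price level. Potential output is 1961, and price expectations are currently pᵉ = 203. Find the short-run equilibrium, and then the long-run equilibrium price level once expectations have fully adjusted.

Short run: with pᵉ = 203, SRAS is y = 10p − 69. Setting AD = SRAS gives 3038 = 14p, so p = 217 and y = 2969 − 4·217 = 2101.
Output 2101 is above potential 1961, so over time expected prices rise and SRAS shifts left until y returns to 1961.
Long run: y = 1961 on the AD curve gives 1961 = 2969 − 4p, so p = 252.

Short run: p = 217, y = 2101. Long run: p = 252.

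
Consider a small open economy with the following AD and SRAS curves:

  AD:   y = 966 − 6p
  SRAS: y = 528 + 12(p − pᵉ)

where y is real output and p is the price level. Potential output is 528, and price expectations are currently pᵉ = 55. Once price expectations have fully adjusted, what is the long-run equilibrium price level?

Long-run p = 73

Short run: with pᵉ = 55, SRAS is y = 12p − 132. Setting AD = SRAS gives 1098 = 18p, so p = 61 and y = 966 − 6·61 = 600.
Output 600 is above potential 528, so over time expected prices rise and SRAS shifts left until y returns to 528.
Long run: y = 528 on the AD curve gives 528 = 966 − 6p, so p = 73.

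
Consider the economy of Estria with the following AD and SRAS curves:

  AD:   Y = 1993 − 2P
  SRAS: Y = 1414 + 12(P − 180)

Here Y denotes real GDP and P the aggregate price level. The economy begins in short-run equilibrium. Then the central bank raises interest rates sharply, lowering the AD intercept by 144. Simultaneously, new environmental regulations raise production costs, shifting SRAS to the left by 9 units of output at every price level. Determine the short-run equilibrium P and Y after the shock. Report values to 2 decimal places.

P = 186.00, Y = 1477.00

After both shocks: AD is Y = 1849 − 2P and SRAS is Y = 12P − 755.
Setting them equal: 2604 = 14P, so P = 186.00.
Substituting into AD, Y = 1477.00.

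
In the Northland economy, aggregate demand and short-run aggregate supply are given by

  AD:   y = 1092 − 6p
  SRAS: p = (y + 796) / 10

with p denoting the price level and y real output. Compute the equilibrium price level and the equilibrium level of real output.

Rearrange SRAS to y = 10p − 796.
Set AD = SRAS: 1092 − 6p = 10p − 796, so 1888 = 16p and p = 118.
Then y = 1092 − 6·118 = 384.

p = 118, y = 384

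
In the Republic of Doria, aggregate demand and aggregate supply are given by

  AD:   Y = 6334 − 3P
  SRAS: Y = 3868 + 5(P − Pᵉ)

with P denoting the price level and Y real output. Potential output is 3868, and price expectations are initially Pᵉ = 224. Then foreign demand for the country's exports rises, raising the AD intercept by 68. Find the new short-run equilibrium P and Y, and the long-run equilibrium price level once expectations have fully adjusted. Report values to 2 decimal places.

AD shifts right: new AD is Y = 6402 − 3P. With Pᵉ = 224, SRAS is Y = 2748 + 5P.
Short run: 6402 − 3P = 2748 + 5P gives 3654 = 8P, so P = 456.75 and Y = 6402 − 3P = 5031.75.
Y = 5031.75 is above potential 3868; expectations adjust and SRAS shifts left until Y = 3868.
Long run: on the new AD curve, 3868 = 6402 − 3P gives P = 844.67.

Short run: P = 456.75, Y = 5031.75. Long run: P = 844.67.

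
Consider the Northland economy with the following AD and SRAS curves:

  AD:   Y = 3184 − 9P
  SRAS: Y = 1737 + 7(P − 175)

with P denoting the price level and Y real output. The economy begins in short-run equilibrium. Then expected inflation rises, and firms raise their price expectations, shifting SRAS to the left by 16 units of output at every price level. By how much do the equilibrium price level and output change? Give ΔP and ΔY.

This is a negative supply shock: SRAS shifts left.
New SRAS: Y = 496 + 7P.
Set AD = SRAS: 3184 − 9P = 496 + 7P, so 2688 = 16P and P = 168.
Y = 3184 − 9·168 = 1672.
Initially P = 167, Y = 1681, so ΔP = +1 and ΔY = -9.

ΔP = +1, ΔY = -9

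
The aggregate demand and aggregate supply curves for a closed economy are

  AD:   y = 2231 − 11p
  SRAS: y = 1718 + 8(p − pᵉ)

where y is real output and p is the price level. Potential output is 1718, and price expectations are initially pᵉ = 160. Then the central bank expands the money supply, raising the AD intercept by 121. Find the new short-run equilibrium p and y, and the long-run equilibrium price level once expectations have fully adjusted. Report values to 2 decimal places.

AD shifts right: new AD is y = 2352 − 11p. With pᵉ = 160, SRAS is y = 438 + 8p.
Short run: 2352 − 11p = 438 + 8p gives 1914 = 19p, so p = 100.74 and y = 2352 − 11p = 1243.89.
y = 1243.89 is below potential 1718; expectations adjust and SRAS shifts right until y = 1718.
Long run: on the new AD curve, 1718 = 2352 − 11p gives p = 57.64.

Short run: p = 100.74, y = 1243.89. Long run: p = 57.64.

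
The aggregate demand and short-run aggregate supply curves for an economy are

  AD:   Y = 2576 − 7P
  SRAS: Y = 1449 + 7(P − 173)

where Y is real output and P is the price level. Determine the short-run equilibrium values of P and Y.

Write SRAS as Y = 1449 + 7P − 1211 = 238 + 7P.
Set AD = SRAS: 2576 − 7P = 238 + 7P, so 2338 = 14P and P = 167.
Then Y = 2576 − 7·167 = 1407.

P = 167, Y = 1407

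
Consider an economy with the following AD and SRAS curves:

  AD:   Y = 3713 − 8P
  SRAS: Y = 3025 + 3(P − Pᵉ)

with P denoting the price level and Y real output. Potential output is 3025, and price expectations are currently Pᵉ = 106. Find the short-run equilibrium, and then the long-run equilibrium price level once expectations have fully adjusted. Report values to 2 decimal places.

Short run: P = 91.45, Y = 2981.36. Long run: P = 86.00.

Short run: with Pᵉ = 106, SRAS is Y = 2707 + 3P. Setting AD = SRAS gives 1006 = 11P, so P = 91.45 and Y = 3713 − 8P = 2981.36.
Output 2981.36 is below potential 3025, so over time expected prices fall and SRAS shifts right until Y returns to 3025.
Long run: Y = 3025 on the AD curve gives 3025 = 3713 − 8P, so P = 86.00.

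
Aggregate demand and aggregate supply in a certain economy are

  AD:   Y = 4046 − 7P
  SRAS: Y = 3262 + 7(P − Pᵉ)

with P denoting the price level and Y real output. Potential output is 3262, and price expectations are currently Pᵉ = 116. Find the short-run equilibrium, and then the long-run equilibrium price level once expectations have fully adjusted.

Short run: with Pᵉ = 116, SRAS is Y = 2450 + 7P. Setting AD = SRAS gives 1596 = 14P, so P = 114 and Y = 4046 − 7·114 = 3248.
Output 3248 is below potential 3262, so over time expected prices fall and SRAS shifts right until Y returns to 3262.
Long run: Y = 3262 on the AD curve gives 3262 = 4046 − 7P, so P = 112.

Short run: P = 114, Y = 3248. Long run: P = 112.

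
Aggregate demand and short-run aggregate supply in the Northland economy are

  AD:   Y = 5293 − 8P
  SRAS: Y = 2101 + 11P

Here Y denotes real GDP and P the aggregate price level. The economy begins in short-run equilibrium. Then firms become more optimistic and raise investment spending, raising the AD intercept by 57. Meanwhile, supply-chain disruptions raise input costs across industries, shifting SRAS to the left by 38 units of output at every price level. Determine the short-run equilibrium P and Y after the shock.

P = 173, Y = 3966

After both shocks: AD is Y = 5350 − 8P and SRAS is Y = 2063 + 11P.
Setting them equal: 3287 = 19P, so P = 173.
Y = 5350 − 8·173 = 3966.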